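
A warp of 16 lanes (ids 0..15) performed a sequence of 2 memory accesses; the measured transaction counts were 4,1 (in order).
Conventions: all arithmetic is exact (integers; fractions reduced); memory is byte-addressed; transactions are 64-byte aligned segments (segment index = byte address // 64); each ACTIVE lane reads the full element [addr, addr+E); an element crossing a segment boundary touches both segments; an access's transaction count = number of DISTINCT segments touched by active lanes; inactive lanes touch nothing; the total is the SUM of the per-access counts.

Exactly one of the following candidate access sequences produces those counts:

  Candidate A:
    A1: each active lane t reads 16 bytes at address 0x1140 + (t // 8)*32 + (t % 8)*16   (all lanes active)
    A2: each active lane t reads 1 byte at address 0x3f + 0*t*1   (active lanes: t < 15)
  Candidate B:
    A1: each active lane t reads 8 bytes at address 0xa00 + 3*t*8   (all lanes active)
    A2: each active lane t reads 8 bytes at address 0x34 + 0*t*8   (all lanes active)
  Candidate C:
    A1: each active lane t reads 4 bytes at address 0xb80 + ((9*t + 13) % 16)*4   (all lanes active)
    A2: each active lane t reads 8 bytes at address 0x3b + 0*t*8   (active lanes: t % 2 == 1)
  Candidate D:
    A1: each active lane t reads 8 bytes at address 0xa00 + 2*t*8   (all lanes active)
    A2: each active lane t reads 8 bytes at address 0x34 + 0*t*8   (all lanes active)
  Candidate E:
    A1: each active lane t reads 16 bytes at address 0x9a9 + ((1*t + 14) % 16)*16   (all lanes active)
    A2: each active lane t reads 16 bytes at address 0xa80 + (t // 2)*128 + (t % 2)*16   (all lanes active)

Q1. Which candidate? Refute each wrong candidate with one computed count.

A: A1 gives 3 transactions, not 4
B: A1 gives 6 transactions, not 4
C: A1 gives 1 transaction, not 4
E: A1 gives 5 transactions, not 4
D: all counts match (4,1)

Answer: D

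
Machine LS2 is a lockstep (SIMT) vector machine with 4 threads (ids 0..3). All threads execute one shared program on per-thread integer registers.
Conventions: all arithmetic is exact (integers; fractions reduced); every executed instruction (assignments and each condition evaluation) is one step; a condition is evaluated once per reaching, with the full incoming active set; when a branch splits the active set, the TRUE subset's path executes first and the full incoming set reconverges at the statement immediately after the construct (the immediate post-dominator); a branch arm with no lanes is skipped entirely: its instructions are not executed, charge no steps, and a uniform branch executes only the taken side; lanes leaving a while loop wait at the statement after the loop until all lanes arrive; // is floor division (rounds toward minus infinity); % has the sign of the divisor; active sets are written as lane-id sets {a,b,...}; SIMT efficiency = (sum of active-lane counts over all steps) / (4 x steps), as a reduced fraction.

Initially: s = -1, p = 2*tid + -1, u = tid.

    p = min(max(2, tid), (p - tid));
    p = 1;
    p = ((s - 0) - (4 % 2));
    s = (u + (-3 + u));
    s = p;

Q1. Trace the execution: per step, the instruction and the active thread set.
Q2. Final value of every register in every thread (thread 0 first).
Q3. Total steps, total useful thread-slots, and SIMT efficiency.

step 0: p <- min(max(2, tid), (p - tid)) {0,1,2,3}
step 1: p <- 1                       {0,1,2,3}
step 2: p <- ((s - 0) - (4 % 2))     {0,1,2,3}
step 3: s <- (u + (-3 + u))          {0,1,2,3}
step 4: s <- p                       {0,1,2,3}

Answer: 5 steps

s: -1,-1,-1,-1
p: -1,-1,-1,-1
u: 0,1,2,3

steps = 5; useful = 20; efficiency = 20/20 = 1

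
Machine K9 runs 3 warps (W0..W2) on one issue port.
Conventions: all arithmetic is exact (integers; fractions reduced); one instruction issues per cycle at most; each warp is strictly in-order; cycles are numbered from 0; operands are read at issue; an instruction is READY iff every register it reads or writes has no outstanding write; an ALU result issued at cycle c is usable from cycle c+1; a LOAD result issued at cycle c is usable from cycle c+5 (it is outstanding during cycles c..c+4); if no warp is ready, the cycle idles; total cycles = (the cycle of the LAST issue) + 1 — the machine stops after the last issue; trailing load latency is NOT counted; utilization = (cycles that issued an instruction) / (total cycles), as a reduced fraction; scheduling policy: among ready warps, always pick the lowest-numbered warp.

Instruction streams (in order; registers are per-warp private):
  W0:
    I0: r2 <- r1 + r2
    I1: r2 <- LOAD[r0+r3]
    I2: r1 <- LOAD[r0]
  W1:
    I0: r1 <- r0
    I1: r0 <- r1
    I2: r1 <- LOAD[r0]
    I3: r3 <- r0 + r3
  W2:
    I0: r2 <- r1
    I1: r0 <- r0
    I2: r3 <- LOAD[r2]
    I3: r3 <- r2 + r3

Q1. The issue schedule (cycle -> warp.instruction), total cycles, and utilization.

cycle 0: W0.I0
cycle 1: W0.I1
cycle 2: W0.I2
cycle 3: W1.I0
cycle 4: W1.I1
cycle 5: W1.I2
cycle 6: W1.I3
cycle 7: W2.I0
cycle 8: W2.I1
cycle 9: W2.I2
cycle 10: idle
cycle 11: idle
cycle 12: idle
cycle 13: idle
cycle 14: W2.I3

Answer: 15 cycles, utilization 11/15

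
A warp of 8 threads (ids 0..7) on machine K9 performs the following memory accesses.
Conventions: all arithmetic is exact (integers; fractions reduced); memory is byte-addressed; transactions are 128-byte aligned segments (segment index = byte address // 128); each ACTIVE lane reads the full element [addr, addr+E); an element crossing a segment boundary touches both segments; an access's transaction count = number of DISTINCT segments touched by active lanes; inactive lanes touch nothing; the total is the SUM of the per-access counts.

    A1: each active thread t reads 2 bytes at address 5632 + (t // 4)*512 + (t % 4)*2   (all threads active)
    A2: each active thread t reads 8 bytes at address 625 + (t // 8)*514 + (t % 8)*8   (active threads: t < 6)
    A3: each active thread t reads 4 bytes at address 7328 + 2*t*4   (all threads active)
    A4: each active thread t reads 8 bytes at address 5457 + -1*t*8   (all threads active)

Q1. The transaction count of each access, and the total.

A1: 2 transactions
A2: 2 transactions
A3: 1 transaction
A4: 1 transaction

Answer: 2,2,1,1; total 6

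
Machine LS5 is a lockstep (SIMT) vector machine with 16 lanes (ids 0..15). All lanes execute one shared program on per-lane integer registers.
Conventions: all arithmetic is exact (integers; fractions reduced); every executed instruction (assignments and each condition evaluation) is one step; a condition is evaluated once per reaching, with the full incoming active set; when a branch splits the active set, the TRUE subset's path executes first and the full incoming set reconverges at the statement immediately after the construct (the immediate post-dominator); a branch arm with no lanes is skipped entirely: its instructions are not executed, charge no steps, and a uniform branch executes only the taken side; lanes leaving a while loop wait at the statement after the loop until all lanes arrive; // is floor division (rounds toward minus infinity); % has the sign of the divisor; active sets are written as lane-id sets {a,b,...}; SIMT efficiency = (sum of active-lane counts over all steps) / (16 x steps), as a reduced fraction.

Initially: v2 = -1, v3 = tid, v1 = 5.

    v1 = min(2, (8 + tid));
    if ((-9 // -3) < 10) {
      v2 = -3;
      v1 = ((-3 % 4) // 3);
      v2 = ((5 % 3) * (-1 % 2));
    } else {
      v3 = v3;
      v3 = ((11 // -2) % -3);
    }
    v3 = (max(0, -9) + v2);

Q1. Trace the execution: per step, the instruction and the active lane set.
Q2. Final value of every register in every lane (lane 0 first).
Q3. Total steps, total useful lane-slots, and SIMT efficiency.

step 0: v1 <- min(2, (8 + tid))      {0,1,2,3,4,5,6,7,8,9,10,11,12,13,14,15}
step 1: eval ((-9 // -3) < 10)       {0,1,2,3,4,5,6,7,8,9,10,11,12,13,14,15}
step 2: v2 <- -3                     {0,1,2,3,4,5,6,7,8,9,10,11,12,13,14,15}
step 3: v1 <- ((-3 % 4) // 3)        {0,1,2,3,4,5,6,7,8,9,10,11,12,13,14,15}
step 4: v2 <- ((5 % 3) * (-1 % 2))   {0,1,2,3,4,5,6,7,8,9,10,11,12,13,14,15}
step 5: v3 <- (max(0, -9) + v2)      {0,1,2,3,4,5,6,7,8,9,10,11,12,13,14,15}

Answer: 6 steps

v2: 2,2,2,2,2,2,2,2,2,2,2,2,2,2,2,2
v3: 2,2,2,2,2,2,2,2,2,2,2,2,2,2,2,2
v1: 0,0,0,0,0,0,0,0,0,0,0,0,0,0,0,0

steps = 6; useful = 96; efficiency = 96/96 = 1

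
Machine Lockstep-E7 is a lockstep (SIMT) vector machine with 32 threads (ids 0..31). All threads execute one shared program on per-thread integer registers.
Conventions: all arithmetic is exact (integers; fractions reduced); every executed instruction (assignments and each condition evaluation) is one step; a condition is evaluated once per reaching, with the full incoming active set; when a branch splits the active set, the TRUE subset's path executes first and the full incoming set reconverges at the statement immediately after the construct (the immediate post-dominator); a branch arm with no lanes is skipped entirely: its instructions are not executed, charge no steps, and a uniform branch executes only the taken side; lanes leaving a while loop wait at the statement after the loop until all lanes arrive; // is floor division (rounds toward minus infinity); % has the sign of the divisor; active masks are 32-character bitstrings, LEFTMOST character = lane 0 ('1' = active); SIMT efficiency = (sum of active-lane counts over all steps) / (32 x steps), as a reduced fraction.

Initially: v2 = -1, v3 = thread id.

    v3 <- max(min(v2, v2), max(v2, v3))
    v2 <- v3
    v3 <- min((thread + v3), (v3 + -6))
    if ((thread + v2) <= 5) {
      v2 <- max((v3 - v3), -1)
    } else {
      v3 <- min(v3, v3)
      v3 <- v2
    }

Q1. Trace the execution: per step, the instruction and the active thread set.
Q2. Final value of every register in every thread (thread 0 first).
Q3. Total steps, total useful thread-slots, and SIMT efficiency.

step 0: v3 <- max(min(v2, v2), max(v2, v3)) 11111111111111111111111111111111
step 1: v2 <- v3                     11111111111111111111111111111111
step 2: v3 <- min((thread + v3), (v3 + -6)) 11111111111111111111111111111111
step 3: eval ((thread + v2) <= 5)    11111111111111111111111111111111
step 4: v2 <- max((v3 - v3), -1)     11100000000000000000000000000000
step 5: v3 <- min(v3, v3)            00011111111111111111111111111111
step 6: v3 <- v2                     00011111111111111111111111111111

Answer: 7 steps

v2: 0,0,0,3,4,5,6,7,8,9,10,11,12,13,14,15,16,17,18,19,20,21,22,23,24,25,26,27,28,29,30,31
v3: -6,-5,-4,3,4,5,6,7,8,9,10,11,12,13,14,15,16,17,18,19,20,21,22,23,24,25,26,27,28,29,30,31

steps = 7; useful = 189; efficiency = 189/224 = 27/32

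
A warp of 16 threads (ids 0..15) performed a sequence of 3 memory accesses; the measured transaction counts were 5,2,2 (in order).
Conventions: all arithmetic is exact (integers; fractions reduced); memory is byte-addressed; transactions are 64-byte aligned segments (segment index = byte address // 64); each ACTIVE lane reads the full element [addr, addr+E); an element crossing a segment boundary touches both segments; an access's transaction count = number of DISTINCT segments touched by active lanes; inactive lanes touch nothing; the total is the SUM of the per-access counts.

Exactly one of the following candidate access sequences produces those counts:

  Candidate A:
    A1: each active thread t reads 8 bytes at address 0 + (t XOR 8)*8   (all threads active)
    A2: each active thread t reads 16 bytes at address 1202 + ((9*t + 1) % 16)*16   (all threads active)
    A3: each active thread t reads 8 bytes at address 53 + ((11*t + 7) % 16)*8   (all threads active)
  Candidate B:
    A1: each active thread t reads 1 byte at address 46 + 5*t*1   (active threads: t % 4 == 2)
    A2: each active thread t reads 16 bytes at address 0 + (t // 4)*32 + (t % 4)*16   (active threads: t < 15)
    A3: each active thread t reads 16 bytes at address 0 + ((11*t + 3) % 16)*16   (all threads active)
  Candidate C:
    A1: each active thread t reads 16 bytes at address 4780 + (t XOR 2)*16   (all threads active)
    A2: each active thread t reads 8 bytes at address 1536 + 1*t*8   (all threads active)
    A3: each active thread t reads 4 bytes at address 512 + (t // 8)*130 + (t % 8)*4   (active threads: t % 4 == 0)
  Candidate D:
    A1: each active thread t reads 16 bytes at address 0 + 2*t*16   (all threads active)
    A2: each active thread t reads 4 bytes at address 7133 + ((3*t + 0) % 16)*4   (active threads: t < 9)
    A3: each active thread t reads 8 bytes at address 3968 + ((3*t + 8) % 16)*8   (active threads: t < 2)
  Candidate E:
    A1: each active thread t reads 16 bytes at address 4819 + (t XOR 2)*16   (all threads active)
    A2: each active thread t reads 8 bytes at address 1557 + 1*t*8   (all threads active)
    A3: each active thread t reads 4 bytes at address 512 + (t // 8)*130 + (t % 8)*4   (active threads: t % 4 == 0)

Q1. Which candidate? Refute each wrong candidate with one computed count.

A: A1 gives 2 transactions, not 5
B: A1 gives 2 transactions, not 5
D: A1 gives 8 transactions, not 5
E: A2 gives 3 transactions, not 2
C: all counts match (5,2,2)

Answer: C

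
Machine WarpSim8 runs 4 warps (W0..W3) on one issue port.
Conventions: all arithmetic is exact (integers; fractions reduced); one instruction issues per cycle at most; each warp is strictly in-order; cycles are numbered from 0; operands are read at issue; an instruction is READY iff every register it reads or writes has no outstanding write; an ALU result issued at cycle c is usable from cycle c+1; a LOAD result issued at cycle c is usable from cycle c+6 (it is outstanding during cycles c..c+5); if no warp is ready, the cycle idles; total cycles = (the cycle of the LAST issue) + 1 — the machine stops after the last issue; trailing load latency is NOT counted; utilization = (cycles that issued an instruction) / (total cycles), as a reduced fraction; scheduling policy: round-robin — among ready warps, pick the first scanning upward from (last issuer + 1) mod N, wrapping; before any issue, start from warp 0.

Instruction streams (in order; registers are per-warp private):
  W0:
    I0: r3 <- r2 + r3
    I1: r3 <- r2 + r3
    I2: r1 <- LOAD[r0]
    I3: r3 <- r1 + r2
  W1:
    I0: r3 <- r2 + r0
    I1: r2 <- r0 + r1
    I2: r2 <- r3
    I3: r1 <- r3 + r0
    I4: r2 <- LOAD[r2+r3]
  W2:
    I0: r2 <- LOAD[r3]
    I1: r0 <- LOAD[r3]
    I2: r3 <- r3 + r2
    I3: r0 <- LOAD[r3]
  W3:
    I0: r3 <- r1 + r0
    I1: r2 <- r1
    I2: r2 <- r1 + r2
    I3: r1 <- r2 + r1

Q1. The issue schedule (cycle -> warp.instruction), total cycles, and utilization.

cycle 0: W0.I0
cycle 1: W1.I0
cycle 2: W2.I0
cycle 3: W3.I0
cycle 4: W0.I1
cycle 5: W1.I1
cycle 6: W2.I1
cycle 7: W3.I1
cycle 8: W0.I2
cycle 9: W1.I2
cycle 10: W2.I2
cycle 11: W3.I2
cycle 12: W1.I3
cycle 13: W2.I3
cycle 14: W3.I3
cycle 15: W0.I3
cycle 16: W1.I4

Answer: 17 cycles, utilization 1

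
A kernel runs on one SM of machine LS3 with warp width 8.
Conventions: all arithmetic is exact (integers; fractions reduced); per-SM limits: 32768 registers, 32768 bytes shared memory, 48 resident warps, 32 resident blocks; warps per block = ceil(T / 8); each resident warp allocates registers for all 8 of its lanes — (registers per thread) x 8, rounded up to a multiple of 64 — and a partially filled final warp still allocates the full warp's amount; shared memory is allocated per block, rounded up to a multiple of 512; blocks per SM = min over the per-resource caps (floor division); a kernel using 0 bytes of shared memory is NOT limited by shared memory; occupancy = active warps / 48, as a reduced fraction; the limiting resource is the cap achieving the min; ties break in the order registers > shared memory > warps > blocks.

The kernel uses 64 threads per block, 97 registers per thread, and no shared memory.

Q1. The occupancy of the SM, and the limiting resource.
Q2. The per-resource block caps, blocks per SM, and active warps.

Answer: occupancy 2/3, limited by registers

registers: 4 blocks
shared memory: no limit (kernel uses none)
warps: 6 blocks
blocks: 32 blocks

Answer: 4 blocks, 32 active warps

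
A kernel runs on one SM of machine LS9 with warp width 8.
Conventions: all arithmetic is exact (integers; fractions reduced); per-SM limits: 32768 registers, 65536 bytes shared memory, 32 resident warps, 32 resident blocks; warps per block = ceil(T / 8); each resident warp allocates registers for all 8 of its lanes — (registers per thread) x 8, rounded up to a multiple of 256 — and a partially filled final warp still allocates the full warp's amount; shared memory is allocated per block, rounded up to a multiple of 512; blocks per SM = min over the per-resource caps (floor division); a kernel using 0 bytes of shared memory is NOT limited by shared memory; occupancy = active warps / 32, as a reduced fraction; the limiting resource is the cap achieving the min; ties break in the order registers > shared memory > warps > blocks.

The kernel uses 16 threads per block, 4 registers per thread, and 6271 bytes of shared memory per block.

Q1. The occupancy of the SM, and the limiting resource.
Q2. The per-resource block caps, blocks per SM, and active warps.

Answer: occupancy 9/16, limited by shared memory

registers: 64 blocks
shared memory: 9 blocks
warps: 16 blocks
blocks: 32 blocks

Answer: 9 blocks, 18 active warps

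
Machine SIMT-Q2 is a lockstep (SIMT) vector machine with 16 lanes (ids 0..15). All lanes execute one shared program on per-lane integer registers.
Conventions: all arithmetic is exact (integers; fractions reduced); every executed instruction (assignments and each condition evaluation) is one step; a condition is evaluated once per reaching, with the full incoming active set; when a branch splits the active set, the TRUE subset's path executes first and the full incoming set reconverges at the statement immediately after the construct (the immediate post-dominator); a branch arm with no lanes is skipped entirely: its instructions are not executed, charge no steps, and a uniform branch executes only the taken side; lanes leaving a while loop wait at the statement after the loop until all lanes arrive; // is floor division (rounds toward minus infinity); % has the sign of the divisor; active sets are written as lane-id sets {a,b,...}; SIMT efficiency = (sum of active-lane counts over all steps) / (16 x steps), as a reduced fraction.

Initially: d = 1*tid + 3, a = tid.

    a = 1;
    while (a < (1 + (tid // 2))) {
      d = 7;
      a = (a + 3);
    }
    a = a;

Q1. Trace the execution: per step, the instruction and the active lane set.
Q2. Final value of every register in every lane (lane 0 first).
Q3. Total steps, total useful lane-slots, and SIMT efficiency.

step 0: a <- 1                       {0,1,2,3,4,5,6,7,8,9,10,11,12,13,14,15}
step 1: eval (a < (1 + (tid // 2)))  {0,1,2,3,4,5,6,7,8,9,10,11,12,13,14,15}
step 2: d <- 7                       {2,3,4,5,6,7,8,9,10,11,12,13,14,15}
step 3: a <- (a + 3)                 {2,3,4,5,6,7,8,9,10,11,12,13,14,15}
step 4: eval (a < (1 + (tid // 2)))  {2,3,4,5,6,7,8,9,10,11,12,13,14,15}
step 5: d <- 7                       {8,9,10,11,12,13,14,15}
step 6: a <- (a + 3)                 {8,9,10,11,12,13,14,15}
step 7: eval (a < (1 + (tid // 2)))  {8,9,10,11,12,13,14,15}
step 8: d <- 7                       {14,15}
step 9: a <- (a + 3)                 {14,15}
step 10: eval (a < (1 + (tid // 2)))  {14,15}
step 11: a <- a                       {0,1,2,3,4,5,6,7,8,9,10,11,12,13,14,15}

Answer: 12 steps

d: 3,4,7,7,7,7,7,7,7,7,7,7,7,7,7,7
a: 1,1,4,4,4,4,4,4,7,7,7,7,7,7,10,10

steps = 12; useful = 120; efficiency = 120/192 = 5/8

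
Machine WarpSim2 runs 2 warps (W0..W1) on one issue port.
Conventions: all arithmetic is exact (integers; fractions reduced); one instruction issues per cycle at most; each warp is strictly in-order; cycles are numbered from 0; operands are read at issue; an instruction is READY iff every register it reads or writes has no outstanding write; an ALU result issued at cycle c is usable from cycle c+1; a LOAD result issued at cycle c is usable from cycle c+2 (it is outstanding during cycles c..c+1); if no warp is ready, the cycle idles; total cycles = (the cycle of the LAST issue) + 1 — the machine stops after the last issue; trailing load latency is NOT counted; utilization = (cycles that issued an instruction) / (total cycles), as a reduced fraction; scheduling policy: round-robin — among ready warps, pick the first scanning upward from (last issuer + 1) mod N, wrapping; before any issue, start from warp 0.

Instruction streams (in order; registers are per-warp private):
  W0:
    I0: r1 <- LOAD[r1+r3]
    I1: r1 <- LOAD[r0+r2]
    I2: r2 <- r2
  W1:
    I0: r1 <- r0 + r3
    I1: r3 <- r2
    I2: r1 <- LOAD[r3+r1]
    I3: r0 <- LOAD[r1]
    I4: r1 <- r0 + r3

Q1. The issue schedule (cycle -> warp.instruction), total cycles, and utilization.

cycle 0: W0.I0
cycle 1: W1.I0
cycle 2: W0.I1
cycle 3: W1.I1
cycle 4: W0.I2
cycle 5: W1.I2
cycle 6: idle
cycle 7: W1.I3
cycle 8: idle
cycle 9: W1.I4

Answer: 10 cycles, utilization 4/5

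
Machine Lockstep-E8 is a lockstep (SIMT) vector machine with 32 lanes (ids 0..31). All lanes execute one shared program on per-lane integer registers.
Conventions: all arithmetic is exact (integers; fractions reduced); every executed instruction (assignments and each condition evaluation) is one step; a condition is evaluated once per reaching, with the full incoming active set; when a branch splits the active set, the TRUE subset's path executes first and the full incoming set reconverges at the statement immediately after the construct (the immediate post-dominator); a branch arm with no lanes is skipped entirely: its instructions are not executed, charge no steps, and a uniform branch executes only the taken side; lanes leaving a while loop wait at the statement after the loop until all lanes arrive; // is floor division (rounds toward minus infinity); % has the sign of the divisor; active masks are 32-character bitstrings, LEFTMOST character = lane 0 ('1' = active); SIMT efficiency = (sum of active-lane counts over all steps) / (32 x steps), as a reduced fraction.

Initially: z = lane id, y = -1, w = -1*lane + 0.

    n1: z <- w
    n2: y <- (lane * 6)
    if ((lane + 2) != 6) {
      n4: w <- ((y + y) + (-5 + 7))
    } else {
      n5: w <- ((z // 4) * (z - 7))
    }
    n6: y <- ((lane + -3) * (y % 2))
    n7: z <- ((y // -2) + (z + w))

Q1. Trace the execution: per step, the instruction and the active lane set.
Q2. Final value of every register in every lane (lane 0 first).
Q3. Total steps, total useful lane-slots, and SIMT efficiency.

step 0: z <- w                       11111111111111111111111111111111
step 1: y <- (lane * 6)              11111111111111111111111111111111
step 2: eval ((lane + 2) != 6)       11111111111111111111111111111111
step 3: w <- ((y + y) + (-5 + 7))    11110111111111111111111111111111
step 4: w <- ((z // 4) * (z - 7))    00001000000000000000000000000000
step 5: y <- ((lane + -3) * (y % 2)) 11111111111111111111111111111111
step 6: z <- ((y // -2) + (z + w))   11111111111111111111111111111111

Answer: 7 steps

z: 2,13,24,35,7,57,68,79,90,101,112,123,134,145,156,167,178,189,200,211,222,233,244,255,266,277,288,299,310,321,332,343
y: 0,0,0,0,0,0,0,0,0,0,0,0,0,0,0,0,0,0,0,0,0,0,0,0,0,0,0,0,0,0,0,0
w: 2,14,26,38,11,62,74,86,98,110,122,134,146,158,170,182,194,206,218,230,242,254,266,278,290,302,314,326,338,350,362,374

steps = 7; useful = 192; efficiency = 192/224 = 6/7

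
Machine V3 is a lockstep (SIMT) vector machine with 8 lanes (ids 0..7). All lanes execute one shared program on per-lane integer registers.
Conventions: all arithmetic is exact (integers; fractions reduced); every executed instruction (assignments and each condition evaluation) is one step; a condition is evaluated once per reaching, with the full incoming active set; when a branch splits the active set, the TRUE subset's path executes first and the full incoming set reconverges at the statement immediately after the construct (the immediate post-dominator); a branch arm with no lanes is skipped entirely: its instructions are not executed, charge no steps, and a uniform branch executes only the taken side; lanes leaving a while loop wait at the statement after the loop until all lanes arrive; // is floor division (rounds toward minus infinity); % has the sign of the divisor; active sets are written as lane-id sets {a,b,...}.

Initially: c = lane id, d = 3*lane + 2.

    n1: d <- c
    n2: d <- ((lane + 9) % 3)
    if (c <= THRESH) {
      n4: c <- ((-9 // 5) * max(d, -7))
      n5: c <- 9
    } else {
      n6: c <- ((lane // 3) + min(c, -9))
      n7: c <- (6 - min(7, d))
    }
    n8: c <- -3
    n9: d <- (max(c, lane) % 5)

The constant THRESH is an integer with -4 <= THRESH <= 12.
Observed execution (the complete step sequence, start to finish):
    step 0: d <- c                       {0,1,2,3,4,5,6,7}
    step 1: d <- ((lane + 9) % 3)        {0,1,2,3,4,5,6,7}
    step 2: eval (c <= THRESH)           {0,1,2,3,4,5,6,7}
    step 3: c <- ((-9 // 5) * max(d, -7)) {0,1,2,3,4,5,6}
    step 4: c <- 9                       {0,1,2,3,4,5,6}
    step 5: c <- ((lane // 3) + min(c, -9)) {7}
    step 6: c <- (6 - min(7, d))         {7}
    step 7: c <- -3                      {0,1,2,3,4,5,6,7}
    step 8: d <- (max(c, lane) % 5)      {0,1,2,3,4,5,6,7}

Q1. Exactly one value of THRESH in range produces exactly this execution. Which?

Answer: THRESH = 6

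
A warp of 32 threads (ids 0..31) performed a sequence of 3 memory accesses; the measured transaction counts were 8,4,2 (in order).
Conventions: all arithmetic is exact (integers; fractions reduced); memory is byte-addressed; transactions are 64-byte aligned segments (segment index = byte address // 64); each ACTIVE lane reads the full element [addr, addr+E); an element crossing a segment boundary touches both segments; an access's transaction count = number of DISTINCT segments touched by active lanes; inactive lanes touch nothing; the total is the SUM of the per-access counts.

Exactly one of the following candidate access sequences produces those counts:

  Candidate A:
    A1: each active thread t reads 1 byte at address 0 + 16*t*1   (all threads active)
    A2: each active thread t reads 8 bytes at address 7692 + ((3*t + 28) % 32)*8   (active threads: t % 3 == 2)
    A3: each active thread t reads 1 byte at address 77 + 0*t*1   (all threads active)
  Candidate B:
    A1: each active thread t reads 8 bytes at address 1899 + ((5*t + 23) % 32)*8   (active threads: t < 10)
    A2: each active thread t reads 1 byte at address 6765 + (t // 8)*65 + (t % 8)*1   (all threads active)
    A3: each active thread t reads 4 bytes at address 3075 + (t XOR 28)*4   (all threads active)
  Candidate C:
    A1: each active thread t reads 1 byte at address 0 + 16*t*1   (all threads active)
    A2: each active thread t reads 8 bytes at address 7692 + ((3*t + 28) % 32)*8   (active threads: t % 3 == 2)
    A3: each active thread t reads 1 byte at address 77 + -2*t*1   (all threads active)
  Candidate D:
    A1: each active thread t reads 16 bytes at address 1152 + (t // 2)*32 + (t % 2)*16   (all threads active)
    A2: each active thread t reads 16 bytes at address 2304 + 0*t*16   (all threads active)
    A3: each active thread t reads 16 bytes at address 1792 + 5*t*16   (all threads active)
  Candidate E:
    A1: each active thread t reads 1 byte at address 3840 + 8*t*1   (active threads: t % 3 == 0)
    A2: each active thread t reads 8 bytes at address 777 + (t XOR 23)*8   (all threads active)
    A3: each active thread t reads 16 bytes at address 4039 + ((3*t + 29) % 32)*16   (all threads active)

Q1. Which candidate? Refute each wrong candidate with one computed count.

A: A3 gives 1 transaction, not 2
B: A1 gives 5 transactions, not 8
D: A2 gives 1 transaction, not 4
E: A1 gives 4 transactions, not 8
C: all counts match (8,4,2)

Answer: C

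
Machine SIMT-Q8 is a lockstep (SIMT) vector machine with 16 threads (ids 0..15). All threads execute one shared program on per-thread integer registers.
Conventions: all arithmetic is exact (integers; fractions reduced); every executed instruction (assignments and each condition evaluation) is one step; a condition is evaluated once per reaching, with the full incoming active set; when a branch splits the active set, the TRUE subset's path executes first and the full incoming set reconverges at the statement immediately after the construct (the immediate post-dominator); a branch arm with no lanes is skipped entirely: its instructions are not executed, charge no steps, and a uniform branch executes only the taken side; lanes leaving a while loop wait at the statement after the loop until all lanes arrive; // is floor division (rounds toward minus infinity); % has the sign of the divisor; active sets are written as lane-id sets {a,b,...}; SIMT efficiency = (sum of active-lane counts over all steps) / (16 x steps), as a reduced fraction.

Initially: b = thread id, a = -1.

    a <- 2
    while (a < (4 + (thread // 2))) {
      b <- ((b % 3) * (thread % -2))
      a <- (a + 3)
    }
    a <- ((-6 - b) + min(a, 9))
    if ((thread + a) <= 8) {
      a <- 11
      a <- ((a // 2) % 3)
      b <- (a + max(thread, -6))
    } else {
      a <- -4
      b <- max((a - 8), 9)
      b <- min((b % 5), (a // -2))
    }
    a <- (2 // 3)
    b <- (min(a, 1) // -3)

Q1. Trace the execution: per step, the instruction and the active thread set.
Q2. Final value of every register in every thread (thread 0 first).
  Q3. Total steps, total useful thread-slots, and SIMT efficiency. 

step 0: a <- 2                       {0,1,2,3,4,5,6,7,8,9,10,11,12,13,14,15}
step 1: eval (a < (4 + (thread // 2))) {0,1,2,3,4,5,6,7,8,9,10,11,12,13,14,15}
step 2: b <- ((b % 3) * (thread % -2)) {0,1,2,3,4,5,6,7,8,9,10,11,12,13,14,15}
step 3: a <- (a + 3)                 {0,1,2,3,4,5,6,7,8,9,10,11,12,13,14,15}
step 4: eval (a < (4 + (thread // 2))) {0,1,2,3,4,5,6,7,8,9,10,11,12,13,14,15}
step 5: b <- ((b % 3) * (thread % -2)) {4,5,6,7,8,9,10,11,12,13,14,15}
step 6: a <- (a + 3)                 {4,5,6,7,8,9,10,11,12,13,14,15}
step 7: eval (a < (4 + (thread // 2))) {4,5,6,7,8,9,10,11,12,13,14,15}
step 8: b <- ((b % 3) * (thread % -2)) {10,11,12,13,14,15}
step 9: a <- (a + 3)                 {10,11,12,13,14,15}
step 10: eval (a < (4 + (thread // 2))) {10,11,12,13,14,15}
step 11: a <- ((-6 - b) + min(a, 9))  {0,1,2,3,4,5,6,7,8,9,10,11,12,13,14,15}
step 12: eval ((thread + a) <= 8)     {0,1,2,3,4,5,6,7,8,9,10,11,12,13,14,15}
step 13: a <- 11                      {0,1,2,3,4,5,6}
step 14: a <- ((a // 2) % 3)          {0,1,2,3,4,5,6}
step 15: b <- (a + max(thread, -6))   {0,1,2,3,4,5,6}
step 16: a <- -4                      {7,8,9,10,11,12,13,14,15}
step 17: b <- max((a - 8), 9)         {7,8,9,10,11,12,13,14,15}
step 18: b <- min((b % 5), (a // -2)) {7,8,9,10,11,12,13,14,15}
step 19: a <- (2 // 3)                {0,1,2,3,4,5,6,7,8,9,10,11,12,13,14,15}
step 20: b <- (min(a, 1) // -3)       {0,1,2,3,4,5,6,7,8,9,10,11,12,13,14,15}

Answer: 21 steps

b: 0,0,0,0,0,0,0,0,0,0,0,0,0,0,0,0
a: 0,0,0,0,0,0,0,0,0,0,0,0,0,0,0,0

steps = 21; useful = 246; efficiency = 246/336 = 41/56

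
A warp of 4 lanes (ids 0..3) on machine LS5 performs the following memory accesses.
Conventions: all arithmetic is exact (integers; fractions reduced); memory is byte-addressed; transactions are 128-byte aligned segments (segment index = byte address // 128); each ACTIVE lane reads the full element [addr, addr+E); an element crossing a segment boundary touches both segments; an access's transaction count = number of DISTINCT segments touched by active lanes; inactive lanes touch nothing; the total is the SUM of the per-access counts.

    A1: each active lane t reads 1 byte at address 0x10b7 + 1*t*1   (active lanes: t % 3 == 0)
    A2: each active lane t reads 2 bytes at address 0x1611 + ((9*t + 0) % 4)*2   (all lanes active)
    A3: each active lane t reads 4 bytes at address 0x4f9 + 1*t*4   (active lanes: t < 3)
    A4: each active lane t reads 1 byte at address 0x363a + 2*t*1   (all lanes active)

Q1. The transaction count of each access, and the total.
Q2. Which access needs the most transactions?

A1: 1 transaction
A2: 1 transaction
A3: 2 transactions
A4: 1 transaction

Answer: 1,1,2,1; total 5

Answer: A3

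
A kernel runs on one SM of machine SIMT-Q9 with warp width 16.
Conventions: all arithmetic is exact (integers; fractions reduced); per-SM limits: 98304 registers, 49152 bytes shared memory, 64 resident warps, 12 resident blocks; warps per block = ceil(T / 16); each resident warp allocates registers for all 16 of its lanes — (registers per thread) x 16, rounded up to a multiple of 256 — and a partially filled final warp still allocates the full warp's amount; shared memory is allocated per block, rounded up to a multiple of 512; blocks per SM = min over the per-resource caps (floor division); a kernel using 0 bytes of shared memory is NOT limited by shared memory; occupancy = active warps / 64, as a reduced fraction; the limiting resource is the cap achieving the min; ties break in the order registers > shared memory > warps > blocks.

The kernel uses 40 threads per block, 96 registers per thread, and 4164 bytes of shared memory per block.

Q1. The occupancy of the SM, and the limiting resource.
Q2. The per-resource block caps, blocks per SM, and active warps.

Answer: occupancy 15/32, limited by shared memory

registers: 21 blocks
shared memory: 10 blocks
warps: 21 blocks
blocks: 12 blocks

Answer: 10 blocks, 30 active warps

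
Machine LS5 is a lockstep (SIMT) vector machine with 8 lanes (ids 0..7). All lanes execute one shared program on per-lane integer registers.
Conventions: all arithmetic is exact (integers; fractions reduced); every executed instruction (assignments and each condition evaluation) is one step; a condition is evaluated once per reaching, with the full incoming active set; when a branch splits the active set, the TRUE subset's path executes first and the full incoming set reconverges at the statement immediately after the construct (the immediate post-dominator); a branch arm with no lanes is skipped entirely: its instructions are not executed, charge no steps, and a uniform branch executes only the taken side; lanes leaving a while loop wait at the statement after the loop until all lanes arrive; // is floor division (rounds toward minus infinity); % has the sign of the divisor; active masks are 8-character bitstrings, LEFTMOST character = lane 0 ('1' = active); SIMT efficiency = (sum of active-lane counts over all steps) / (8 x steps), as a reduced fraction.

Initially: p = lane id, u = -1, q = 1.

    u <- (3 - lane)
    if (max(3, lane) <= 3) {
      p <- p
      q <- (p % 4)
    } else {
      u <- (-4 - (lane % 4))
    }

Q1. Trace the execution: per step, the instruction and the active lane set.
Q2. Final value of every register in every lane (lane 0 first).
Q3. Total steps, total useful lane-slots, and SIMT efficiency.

step 0: u <- (3 - lane)              11111111
step 1: eval (max(3, lane) <= 3)     11111111
step 2: p <- p                       11110000
step 3: q <- (p % 4)                 11110000
step 4: u <- (-4 - (lane % 4))       00001111

Answer: 5 steps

p: 0,1,2,3,4,5,6,7
u: 3,2,1,0,-4,-5,-6,-7
q: 0,1,2,3,1,1,1,1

steps = 5; useful = 28; efficiency = 28/40 = 7/10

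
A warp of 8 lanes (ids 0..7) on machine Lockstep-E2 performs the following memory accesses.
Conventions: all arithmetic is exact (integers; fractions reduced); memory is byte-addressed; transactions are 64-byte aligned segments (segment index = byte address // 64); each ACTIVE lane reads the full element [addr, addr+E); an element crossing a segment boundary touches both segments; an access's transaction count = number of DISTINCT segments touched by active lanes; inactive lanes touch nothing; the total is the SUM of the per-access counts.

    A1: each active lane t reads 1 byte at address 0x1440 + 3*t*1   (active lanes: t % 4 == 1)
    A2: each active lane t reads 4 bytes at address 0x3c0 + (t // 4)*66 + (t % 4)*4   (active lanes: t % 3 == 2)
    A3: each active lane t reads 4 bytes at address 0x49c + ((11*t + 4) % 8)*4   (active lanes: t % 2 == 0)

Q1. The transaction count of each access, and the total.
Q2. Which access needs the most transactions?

A1: 1 transaction
A2: 2 transactions
A3: 1 transaction

Answer: 1,2,1; total 4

Answer: A2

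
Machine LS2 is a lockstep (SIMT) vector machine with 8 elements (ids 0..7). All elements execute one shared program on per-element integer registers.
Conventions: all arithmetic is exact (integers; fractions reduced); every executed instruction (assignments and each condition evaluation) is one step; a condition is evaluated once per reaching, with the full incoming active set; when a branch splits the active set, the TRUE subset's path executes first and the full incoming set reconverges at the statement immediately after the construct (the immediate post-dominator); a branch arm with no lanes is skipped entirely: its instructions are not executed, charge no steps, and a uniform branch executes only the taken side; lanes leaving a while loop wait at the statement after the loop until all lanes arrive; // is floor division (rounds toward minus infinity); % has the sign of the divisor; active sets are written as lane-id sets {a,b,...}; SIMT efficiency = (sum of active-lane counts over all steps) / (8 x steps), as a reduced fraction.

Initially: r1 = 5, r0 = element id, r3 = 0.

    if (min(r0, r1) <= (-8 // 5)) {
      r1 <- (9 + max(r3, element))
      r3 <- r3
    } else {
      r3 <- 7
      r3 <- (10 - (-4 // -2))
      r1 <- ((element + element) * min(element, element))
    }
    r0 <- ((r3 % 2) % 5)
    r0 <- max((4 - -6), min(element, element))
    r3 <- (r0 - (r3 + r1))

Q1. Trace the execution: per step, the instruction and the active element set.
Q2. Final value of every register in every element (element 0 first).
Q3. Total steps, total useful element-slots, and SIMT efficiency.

step 0: eval (min(r0, r1) <= (-8 // 5)) {0,1,2,3,4,5,6,7}
step 1: r3 <- 7                      {0,1,2,3,4,5,6,7}
step 2: r3 <- (10 - (-4 // -2))      {0,1,2,3,4,5,6,7}
step 3: r1 <- ((element + element) * min(element, element)) {0,1,2,3,4,5,6,7}
step 4: r0 <- ((r3 % 2) % 5)         {0,1,2,3,4,5,6,7}
step 5: r0 <- max((4 - -6), min(element, element)) {0,1,2,3,4,5,6,7}
step 6: r3 <- (r0 - (r3 + r1))       {0,1,2,3,4,5,6,7}

Answer: 7 steps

r1: 0,2,8,18,32,50,72,98
r0: 10,10,10,10,10,10,10,10
r3: 2,0,-6,-16,-30,-48,-70,-96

steps = 7; useful = 56; efficiency = 56/56 = 1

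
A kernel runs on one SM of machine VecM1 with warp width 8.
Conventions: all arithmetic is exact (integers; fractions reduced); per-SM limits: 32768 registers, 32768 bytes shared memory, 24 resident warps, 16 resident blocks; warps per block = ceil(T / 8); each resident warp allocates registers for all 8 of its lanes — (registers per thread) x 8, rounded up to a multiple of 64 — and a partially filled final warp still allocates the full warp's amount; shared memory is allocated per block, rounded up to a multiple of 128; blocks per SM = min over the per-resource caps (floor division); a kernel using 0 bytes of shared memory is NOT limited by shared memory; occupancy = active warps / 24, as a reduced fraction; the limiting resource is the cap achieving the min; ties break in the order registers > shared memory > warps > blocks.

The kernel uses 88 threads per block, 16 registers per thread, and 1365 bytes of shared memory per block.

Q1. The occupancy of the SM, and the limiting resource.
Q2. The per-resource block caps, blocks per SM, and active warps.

Answer: occupancy 11/12, limited by warps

registers: 23 blocks
shared memory: 23 blocks
warps: 2 blocks
blocks: 16 blocks

Answer: 2 blocks, 22 active warps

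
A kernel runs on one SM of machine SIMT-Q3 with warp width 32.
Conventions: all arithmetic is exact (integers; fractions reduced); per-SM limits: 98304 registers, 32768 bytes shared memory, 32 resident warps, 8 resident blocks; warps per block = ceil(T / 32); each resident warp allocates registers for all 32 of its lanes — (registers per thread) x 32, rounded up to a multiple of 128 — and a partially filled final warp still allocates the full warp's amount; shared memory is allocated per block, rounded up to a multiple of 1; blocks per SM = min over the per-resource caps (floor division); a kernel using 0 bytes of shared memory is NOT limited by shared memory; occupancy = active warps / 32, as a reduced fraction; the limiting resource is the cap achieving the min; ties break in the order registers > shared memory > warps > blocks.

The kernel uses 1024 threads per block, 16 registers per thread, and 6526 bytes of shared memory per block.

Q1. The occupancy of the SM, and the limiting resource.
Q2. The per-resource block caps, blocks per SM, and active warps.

Answer: occupancy 1, limited by warps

registers: 6 blocks
shared memory: 5 blocks
warps: 1 block
blocks: 8 blocks

Answer: 1 block, 32 active warps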